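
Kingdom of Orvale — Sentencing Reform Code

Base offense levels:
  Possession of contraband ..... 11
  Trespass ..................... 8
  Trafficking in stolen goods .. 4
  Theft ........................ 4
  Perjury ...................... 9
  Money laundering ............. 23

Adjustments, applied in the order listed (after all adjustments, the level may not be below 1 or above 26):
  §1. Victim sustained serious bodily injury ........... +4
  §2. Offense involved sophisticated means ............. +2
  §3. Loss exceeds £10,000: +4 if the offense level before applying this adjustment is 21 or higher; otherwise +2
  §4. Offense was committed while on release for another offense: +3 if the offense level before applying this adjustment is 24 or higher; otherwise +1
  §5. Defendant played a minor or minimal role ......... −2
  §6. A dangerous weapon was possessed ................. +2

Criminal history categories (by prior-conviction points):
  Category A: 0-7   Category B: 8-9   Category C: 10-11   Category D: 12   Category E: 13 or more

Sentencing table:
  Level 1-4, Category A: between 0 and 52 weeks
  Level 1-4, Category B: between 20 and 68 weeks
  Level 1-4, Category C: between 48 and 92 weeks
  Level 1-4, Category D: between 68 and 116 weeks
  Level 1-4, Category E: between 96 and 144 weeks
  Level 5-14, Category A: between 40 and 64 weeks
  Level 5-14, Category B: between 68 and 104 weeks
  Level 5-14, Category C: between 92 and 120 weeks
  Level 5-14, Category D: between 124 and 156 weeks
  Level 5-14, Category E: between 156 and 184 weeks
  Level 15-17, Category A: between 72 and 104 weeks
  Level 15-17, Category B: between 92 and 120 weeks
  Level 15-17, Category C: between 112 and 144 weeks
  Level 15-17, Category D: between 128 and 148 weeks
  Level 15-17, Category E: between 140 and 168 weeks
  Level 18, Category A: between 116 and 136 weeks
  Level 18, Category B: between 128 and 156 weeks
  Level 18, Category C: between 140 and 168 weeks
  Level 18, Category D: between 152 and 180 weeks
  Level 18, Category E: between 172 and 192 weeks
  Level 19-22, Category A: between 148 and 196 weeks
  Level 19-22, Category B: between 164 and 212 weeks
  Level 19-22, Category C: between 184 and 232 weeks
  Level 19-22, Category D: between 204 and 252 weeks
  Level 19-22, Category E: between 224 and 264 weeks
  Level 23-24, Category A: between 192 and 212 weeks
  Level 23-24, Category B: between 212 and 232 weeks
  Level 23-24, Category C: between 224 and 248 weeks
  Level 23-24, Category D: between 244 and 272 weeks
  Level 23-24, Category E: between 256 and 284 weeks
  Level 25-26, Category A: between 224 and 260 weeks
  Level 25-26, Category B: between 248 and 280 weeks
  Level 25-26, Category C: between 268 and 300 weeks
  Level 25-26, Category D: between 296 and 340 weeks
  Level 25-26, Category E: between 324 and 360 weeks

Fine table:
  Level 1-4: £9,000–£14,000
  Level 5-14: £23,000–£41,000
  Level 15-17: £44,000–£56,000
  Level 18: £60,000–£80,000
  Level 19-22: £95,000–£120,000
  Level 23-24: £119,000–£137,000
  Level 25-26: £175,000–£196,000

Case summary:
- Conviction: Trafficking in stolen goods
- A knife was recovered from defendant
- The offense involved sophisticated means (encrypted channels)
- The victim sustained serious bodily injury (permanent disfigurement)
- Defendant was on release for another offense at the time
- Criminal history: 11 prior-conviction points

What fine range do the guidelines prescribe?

£23,000–£41,000

Base offense level for trafficking in stolen goods: 4.
§1 applies: 4 + 4 = 8.
§2 applies: 8 + 2 = 10.
§4 applies (level before this adjustment is 10 < 24, so +1): 10 + 1 = 11.
§6 applies: 11 + 2 = 13.
Final offense level: 13.
Level 13 falls in the 5-14 band.
Fine table: Level 5-14 → £23,000–£41,000.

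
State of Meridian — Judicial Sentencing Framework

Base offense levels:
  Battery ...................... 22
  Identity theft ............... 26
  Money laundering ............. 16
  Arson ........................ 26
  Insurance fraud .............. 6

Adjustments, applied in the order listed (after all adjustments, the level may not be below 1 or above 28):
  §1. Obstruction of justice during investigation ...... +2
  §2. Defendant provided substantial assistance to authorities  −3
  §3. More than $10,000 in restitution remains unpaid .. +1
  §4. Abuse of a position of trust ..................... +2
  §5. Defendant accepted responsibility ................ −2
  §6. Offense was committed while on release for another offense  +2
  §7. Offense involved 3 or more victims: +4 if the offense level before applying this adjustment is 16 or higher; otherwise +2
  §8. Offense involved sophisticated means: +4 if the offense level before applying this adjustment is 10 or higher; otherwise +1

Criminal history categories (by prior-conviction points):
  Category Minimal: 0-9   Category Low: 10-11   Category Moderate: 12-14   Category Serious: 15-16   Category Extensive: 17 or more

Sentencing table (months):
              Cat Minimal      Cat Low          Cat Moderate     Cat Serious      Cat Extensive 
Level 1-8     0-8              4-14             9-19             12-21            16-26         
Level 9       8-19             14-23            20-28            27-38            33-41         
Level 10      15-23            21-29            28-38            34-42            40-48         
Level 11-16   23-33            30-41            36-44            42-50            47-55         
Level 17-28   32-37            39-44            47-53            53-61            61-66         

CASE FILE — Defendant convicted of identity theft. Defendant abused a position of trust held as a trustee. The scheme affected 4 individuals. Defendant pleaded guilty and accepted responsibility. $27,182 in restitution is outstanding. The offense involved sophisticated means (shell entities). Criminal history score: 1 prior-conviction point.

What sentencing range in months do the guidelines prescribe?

Base offense level for identity theft: 26.
§1 does not apply.
§3 applies: 26 + 1 = 27.
§4 applies: 27 + 2 = 29.
§5 applies: 29 − 2 = 27.
§7 applies (level before this adjustment is 27 ≥ 16, so +4): 27 + 4 = 31.
§8 applies (level before this adjustment is 31 ≥ 10, so +4): 31 + 4 = 35.
Level 35 exceeds the maximum of 28; capped at 28.
Final offense level: 28.
Criminal history: 1 prior point → Category Minimal (0-9).
Level 28 falls in the 17-28 band.
Grid: Level 17-28 × Category Minimal = 32-37 months.

32-37 months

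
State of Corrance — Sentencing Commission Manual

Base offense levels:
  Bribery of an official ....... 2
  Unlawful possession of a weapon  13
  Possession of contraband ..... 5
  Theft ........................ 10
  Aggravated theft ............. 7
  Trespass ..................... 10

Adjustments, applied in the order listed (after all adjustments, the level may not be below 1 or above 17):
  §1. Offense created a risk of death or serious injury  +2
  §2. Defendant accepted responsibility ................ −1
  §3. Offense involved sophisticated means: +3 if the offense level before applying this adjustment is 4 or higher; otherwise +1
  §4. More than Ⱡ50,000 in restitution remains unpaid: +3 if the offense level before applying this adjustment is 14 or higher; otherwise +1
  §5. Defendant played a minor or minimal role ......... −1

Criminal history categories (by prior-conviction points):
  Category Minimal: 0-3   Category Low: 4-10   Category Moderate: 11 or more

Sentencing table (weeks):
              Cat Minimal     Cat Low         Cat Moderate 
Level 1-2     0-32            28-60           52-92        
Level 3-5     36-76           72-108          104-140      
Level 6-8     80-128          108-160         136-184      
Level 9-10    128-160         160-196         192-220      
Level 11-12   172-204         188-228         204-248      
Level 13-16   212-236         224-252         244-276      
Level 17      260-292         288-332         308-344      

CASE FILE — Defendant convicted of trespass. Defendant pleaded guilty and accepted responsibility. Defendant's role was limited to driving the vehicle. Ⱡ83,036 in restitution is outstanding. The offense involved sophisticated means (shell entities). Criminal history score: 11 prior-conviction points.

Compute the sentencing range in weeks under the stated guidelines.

204-248 weeks

Base offense level for trespass: 10.
§2 applies: 10 − 1 = 9.
§3 applies (level before this adjustment is 9 ≥ 4, so +3): 9 + 3 = 12.
§4 applies (level before this adjustment is 12 < 14, so +1): 12 + 1 = 13.
§5 applies: 13 − 1 = 12.
Final offense level: 12.
Criminal history: 11 prior points → Category Moderate (11+).
Level 12 falls in the 11-12 band.
Grid: Level 11-12 × Category Moderate = 204-248 weeks.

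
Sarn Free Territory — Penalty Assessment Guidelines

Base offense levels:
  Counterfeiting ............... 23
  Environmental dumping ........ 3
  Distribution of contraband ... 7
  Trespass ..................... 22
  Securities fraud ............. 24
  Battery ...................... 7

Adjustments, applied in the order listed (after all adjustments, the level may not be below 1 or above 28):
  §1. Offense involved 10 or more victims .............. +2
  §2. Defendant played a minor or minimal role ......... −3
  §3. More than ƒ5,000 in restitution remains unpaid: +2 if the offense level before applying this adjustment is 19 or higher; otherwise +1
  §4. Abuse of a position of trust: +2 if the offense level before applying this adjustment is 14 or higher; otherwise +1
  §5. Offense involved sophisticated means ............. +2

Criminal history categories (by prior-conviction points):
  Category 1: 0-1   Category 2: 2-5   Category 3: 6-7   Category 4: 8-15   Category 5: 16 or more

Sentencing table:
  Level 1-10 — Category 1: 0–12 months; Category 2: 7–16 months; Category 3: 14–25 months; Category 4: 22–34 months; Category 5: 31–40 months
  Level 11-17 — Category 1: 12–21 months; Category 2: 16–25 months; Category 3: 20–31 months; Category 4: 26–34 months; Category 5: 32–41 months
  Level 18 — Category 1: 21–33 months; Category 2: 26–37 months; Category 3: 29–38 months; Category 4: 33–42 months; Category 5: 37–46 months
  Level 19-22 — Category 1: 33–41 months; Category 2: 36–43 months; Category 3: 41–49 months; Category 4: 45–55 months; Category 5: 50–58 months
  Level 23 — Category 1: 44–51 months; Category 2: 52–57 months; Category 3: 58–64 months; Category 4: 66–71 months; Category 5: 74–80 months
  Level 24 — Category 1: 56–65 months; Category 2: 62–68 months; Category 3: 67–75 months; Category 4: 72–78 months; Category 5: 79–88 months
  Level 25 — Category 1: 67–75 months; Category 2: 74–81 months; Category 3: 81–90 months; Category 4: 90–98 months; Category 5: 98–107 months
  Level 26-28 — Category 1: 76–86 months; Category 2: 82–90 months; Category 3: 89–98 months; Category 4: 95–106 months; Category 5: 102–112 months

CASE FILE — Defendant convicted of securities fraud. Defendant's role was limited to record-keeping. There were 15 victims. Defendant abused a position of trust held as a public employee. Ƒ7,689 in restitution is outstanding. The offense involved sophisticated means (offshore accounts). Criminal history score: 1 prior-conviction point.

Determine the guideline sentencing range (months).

Base offense level for securities fraud: 24.
§1 applies: 24 + 2 = 26.
§2 applies: 26 − 3 = 23.
§3 applies (level before this adjustment is 23 ≥ 19, so +2): 23 + 2 = 25.
§4 applies (level before this adjustment is 25 ≥ 14, so +2): 25 + 2 = 27.
§5 applies: 27 + 2 = 29.
Level 29 exceeds the maximum of 28; capped at 28.
Final offense level: 28.
Criminal history: 1 prior point → Category 1 (0-1).
Level 28 falls in the 26-28 band.
Grid: Level 26-28 × Category 1 = 76-86 months.

76-86 months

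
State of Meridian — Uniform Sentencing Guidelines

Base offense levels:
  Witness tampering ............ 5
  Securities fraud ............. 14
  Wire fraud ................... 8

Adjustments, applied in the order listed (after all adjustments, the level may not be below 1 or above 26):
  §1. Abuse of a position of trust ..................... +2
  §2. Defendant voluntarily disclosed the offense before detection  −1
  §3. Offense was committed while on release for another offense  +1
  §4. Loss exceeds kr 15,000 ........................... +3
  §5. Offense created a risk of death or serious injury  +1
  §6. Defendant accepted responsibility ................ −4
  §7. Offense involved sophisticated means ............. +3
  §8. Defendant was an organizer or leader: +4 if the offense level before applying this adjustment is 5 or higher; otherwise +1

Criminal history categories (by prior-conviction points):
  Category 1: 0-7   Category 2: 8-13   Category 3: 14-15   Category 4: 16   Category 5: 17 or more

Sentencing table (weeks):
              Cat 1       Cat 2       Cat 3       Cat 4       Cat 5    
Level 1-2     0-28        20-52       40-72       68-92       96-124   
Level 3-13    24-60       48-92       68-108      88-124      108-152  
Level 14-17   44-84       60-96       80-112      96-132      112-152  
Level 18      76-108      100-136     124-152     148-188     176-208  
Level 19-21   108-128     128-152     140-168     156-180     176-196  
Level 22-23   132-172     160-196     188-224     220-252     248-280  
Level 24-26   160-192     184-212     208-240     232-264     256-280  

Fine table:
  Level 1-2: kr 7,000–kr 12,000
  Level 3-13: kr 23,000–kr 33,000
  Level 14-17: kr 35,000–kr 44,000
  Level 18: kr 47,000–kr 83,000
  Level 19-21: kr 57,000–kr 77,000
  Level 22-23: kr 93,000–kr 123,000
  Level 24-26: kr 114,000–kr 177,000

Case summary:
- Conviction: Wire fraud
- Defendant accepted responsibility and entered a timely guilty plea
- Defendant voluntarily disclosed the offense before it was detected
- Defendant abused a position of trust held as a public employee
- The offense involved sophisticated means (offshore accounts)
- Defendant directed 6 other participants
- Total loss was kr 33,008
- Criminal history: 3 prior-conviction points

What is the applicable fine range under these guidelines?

Base offense level for wire fraud: 8.
§1 applies: 8 + 2 = 10.
§2 applies: 10 − 1 = 9.
§3 does not apply.
§4 applies: 9 + 3 = 12.
§6 applies: 12 − 4 = 8.
§7 applies: 8 + 3 = 11.
§8 applies (level before this adjustment is 11 ≥ 5, so +4): 11 + 4 = 15.
Final offense level: 15.
Level 15 falls in the 14-17 band.
Fine table: Level 14-17 → kr 35,000–kr 44,000.

kr 35,000–kr 44,000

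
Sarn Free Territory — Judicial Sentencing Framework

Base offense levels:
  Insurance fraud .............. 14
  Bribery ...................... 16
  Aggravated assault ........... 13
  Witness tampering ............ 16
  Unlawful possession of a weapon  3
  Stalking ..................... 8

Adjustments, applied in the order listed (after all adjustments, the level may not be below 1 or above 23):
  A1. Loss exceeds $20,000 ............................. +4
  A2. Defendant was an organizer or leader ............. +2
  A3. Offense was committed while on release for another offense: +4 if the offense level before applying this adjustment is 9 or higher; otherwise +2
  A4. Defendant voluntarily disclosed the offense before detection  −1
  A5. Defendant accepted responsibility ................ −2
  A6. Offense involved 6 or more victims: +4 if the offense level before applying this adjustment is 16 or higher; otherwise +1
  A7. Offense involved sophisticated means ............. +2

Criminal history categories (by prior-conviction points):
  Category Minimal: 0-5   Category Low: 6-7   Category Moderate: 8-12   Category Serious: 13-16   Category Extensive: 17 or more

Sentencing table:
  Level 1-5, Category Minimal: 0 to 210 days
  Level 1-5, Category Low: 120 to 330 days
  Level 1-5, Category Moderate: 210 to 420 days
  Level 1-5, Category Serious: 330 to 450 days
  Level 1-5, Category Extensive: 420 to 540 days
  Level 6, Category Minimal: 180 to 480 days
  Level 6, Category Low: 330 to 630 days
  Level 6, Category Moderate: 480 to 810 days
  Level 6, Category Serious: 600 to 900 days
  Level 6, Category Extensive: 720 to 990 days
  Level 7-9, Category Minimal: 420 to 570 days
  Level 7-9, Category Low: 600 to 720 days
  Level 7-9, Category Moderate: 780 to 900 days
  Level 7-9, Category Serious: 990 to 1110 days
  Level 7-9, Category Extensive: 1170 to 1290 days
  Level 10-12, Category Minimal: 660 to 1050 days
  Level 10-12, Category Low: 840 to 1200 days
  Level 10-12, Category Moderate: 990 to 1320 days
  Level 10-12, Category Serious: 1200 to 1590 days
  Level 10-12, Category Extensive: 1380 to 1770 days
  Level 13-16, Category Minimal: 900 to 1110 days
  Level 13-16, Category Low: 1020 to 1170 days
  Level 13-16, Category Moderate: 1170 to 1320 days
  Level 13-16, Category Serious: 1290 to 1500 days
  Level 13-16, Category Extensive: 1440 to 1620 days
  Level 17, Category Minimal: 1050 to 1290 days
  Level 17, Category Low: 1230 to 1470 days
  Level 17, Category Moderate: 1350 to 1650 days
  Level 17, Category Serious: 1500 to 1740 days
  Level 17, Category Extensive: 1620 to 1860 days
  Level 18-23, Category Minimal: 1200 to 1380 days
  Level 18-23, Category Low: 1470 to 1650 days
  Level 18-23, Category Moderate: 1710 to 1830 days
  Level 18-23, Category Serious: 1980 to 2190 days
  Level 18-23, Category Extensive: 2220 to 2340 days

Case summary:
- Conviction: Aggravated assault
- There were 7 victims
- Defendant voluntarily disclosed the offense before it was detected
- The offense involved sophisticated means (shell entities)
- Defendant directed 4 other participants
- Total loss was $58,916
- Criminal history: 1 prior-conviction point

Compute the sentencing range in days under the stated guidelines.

1200-1380 days

Base offense level for aggravated assault: 13.
A1 applies: 13 + 4 = 17.
A2 applies: 17 + 2 = 19.
A3 does not apply.
A4 applies: 19 − 1 = 18.
A5 does not apply.
A6 applies (level before this adjustment is 18 ≥ 16, so +4): 18 + 4 = 22.
A7 applies: 22 + 2 = 24.
Level 24 exceeds the maximum of 23; capped at 23.
Final offense level: 23.
Criminal history: 1 prior point → Category Minimal (0-5).
Level 23 falls in the 18-23 band.
Grid: Level 18-23 × Category Minimal = 1200-1380 days.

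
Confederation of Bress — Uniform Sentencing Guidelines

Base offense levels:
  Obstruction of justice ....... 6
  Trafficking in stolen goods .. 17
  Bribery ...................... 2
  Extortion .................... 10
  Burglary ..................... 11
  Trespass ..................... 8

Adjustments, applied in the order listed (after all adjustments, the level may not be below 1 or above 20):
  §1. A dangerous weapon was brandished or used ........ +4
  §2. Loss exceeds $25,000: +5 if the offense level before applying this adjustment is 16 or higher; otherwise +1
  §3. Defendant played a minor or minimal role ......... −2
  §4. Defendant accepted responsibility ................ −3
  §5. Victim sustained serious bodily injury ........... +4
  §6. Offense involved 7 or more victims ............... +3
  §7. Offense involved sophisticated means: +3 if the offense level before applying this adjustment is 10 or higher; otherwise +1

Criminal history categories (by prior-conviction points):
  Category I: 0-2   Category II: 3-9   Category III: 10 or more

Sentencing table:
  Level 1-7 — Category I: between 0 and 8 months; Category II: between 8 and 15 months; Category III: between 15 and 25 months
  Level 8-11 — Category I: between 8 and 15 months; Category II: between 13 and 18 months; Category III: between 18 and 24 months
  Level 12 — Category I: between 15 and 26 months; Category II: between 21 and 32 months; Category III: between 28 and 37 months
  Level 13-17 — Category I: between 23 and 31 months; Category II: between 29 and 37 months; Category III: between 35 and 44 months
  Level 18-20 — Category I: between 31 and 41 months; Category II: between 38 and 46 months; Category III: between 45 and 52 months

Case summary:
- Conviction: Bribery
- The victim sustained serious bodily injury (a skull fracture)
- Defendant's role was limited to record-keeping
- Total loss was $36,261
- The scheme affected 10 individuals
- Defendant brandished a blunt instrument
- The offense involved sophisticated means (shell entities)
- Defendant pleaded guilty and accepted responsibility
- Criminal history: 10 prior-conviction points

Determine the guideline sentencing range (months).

18-24 months

Base offense level for bribery: 2.
§1 applies: 2 + 4 = 6.
§2 applies (level before this adjustment is 6 < 16, so +1): 6 + 1 = 7.
§3 applies: 7 − 2 = 5.
§4 applies: 5 − 3 = 2.
§5 applies: 2 + 4 = 6.
§6 applies: 6 + 3 = 9.
§7 applies (level before this adjustment is 9 < 10, so +1): 9 + 1 = 10.
Final offense level: 10.
Criminal history: 10 prior points → Category III (10+).
Level 10 falls in the 8-11 band.
Grid: Level 8-11 × Category III = 18-24 months.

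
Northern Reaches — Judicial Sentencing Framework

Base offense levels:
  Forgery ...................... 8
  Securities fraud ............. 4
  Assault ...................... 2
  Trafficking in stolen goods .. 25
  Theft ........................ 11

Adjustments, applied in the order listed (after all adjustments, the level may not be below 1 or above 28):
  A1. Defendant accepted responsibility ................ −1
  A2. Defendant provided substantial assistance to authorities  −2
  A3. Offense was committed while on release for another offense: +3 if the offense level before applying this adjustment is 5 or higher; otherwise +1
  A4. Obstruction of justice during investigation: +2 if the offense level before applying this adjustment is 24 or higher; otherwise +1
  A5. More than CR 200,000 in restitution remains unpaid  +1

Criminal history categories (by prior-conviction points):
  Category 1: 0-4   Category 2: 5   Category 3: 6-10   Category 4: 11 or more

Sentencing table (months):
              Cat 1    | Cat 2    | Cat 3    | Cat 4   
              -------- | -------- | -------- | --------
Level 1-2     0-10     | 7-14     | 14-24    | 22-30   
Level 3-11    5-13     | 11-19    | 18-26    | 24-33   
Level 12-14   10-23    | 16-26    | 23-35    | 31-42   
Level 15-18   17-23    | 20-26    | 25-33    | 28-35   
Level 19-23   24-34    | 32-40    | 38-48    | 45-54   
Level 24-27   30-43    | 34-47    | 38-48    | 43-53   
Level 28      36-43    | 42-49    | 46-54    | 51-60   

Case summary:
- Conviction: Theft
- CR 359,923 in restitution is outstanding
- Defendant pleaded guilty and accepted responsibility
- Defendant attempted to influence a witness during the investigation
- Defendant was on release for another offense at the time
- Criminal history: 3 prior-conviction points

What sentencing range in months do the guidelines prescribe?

Base offense level for theft: 11.
A1 applies: 11 − 1 = 10.
A3 applies (level before this adjustment is 10 ≥ 5, so +3): 10 + 3 = 13.
A4 applies (level before this adjustment is 13 < 24, so +1): 13 + 1 = 14.
A5 applies: 14 + 1 = 15.
Final offense level: 15.
Criminal history: 3 prior points → Category 1 (0-4).
Level 15 falls in the 15-18 band.
Grid: Level 15-18 × Category 1 = 17-23 months.

17-23 months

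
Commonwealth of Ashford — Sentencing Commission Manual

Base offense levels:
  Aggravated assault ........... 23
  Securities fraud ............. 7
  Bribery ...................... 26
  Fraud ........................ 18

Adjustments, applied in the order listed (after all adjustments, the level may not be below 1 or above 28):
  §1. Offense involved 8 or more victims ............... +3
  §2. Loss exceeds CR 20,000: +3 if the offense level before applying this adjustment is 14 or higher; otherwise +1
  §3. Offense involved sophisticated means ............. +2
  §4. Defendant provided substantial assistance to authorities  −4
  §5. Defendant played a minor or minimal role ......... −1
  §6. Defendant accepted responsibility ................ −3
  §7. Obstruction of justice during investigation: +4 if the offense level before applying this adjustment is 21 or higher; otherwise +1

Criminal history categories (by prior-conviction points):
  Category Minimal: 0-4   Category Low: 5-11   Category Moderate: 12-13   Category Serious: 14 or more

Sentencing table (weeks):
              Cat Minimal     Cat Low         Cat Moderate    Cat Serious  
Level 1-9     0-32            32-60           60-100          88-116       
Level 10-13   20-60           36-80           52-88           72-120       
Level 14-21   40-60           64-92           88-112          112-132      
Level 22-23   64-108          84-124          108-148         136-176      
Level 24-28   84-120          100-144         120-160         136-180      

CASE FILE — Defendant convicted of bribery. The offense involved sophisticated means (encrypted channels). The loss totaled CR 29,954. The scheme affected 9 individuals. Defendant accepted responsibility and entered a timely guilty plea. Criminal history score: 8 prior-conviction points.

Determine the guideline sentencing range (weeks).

100-144 weeks

Base offense level for bribery: 26.
§1 applies: 26 + 3 = 29.
§2 applies (level before this adjustment is 29 ≥ 14, so +3): 29 + 3 = 32.
§3 applies: 32 + 2 = 34.
§4 does not apply.
§6 applies: 34 − 3 = 31.
Level 31 exceeds the maximum of 28; capped at 28.
Final offense level: 28.
Criminal history: 8 prior points → Category Low (5-11).
Level 28 falls in the 24-28 band.
Grid: Level 24-28 × Category Low = 100-144 weeks.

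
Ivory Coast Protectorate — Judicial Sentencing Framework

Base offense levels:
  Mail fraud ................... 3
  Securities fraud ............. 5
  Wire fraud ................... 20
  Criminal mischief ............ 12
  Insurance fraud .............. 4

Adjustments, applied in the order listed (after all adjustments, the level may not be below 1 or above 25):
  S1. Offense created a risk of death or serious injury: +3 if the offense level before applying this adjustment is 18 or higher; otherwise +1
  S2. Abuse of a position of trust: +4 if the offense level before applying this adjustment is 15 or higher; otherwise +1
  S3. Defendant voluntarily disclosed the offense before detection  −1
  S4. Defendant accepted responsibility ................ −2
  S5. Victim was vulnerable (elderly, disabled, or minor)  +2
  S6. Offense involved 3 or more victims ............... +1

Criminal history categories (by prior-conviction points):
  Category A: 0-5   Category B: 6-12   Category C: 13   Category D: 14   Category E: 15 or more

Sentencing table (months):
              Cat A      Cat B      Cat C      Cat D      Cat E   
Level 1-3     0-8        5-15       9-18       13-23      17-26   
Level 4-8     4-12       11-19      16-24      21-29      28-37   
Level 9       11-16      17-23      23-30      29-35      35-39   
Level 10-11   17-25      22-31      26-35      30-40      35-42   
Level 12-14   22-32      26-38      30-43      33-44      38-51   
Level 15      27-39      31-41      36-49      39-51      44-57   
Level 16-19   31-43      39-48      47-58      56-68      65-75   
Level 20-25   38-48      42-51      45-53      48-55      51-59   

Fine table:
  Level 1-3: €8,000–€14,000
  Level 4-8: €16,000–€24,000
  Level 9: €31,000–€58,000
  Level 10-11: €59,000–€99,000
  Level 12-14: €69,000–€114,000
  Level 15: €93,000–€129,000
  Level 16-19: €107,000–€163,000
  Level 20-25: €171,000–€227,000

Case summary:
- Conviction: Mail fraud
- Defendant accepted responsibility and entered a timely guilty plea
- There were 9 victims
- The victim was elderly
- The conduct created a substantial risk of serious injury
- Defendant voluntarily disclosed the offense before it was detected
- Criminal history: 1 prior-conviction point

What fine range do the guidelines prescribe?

€16,000–€24,000

Base offense level for mail fraud: 3.
S1 applies (level before this adjustment is 3 < 18, so +1): 3 + 1 = 4.
S2 does not apply.
S3 applies: 4 − 1 = 3.
S4 applies: 3 − 2 = 1.
S5 applies: 1 + 2 = 3.
S6 applies: 3 + 1 = 4.
Final offense level: 4.
Level 4 falls in the 4-8 band.
Fine table: Level 4-8 → €16,000–€24,000.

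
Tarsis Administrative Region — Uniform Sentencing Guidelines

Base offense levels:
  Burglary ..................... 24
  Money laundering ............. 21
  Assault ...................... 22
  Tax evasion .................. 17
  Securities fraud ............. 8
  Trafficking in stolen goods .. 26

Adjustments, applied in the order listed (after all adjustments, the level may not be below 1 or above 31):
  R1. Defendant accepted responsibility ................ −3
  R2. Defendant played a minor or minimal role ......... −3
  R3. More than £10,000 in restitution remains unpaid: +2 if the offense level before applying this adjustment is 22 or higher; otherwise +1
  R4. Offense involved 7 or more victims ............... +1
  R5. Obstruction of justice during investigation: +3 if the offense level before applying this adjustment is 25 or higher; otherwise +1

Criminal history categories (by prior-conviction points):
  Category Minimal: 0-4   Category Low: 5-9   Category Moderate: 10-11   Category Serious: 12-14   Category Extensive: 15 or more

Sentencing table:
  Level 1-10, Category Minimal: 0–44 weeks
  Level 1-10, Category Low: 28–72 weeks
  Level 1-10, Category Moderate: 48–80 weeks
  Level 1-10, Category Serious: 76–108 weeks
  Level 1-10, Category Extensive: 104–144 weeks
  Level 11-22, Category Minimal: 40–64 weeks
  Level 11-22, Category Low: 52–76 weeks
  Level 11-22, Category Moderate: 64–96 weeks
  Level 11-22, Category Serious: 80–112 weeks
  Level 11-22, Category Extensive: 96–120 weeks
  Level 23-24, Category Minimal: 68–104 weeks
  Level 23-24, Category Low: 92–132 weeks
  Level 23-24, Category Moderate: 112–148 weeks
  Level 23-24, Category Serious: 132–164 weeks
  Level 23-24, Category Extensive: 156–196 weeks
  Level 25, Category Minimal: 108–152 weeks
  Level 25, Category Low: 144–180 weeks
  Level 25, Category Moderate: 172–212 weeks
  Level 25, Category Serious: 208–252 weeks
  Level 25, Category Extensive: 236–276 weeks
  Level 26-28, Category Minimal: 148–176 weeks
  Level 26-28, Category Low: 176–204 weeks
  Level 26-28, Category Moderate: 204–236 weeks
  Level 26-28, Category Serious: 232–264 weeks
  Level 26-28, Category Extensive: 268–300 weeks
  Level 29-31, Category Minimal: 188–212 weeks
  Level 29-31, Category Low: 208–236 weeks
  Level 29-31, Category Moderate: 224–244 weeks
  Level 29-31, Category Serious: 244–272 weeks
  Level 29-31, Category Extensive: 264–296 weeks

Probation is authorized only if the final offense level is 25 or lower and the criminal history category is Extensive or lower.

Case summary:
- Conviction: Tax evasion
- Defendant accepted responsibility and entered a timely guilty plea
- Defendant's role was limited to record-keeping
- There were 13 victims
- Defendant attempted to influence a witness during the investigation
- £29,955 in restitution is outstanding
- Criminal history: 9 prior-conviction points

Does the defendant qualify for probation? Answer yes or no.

Base offense level for tax evasion: 17.
R1 applies: 17 − 3 = 14.
R2 applies: 14 − 3 = 11.
R3 applies (level before this adjustment is 11 < 22, so +1): 11 + 1 = 12.
R4 applies: 12 + 1 = 13.
R5 applies (level before this adjustment is 13 < 25, so +1): 13 + 1 = 14.
Final offense level: 14.
Criminal history: 9 prior points → Category Low (5-9).
Level 14 falls in the 11-22 band.
Grid: Level 11-22 × Category Low = 52-76 weeks.
Probation check: level 14 ≤ 25 and category Low ≤ Extensive → eligible.

Yes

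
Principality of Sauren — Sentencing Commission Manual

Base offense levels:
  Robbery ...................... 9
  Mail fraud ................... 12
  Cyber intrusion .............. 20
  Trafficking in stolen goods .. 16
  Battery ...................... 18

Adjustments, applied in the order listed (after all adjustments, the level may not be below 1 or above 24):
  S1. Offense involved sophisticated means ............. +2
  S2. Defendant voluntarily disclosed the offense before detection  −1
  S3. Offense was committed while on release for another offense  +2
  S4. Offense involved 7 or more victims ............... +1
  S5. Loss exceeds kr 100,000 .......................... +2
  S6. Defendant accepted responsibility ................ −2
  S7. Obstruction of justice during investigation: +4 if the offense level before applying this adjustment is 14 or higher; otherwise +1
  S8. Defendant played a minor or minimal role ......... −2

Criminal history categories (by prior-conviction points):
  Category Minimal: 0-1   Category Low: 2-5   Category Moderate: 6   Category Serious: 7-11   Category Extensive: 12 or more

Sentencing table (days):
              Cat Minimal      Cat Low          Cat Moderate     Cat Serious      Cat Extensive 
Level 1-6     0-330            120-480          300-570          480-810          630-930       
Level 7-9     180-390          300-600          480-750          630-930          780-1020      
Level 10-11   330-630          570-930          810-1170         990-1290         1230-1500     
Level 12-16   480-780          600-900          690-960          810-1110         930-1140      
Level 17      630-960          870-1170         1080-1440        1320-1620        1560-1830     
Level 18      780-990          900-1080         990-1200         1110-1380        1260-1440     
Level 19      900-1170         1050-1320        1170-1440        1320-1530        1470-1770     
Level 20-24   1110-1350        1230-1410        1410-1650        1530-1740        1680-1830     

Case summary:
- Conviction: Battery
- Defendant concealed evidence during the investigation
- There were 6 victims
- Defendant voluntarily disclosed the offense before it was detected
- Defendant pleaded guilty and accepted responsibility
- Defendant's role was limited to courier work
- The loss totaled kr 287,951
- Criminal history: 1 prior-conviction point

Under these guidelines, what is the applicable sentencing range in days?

Base offense level for battery: 18.
S2 applies: 18 − 1 = 17.
S3 does not apply.
S4 does not apply.
S5 applies: 17 + 2 = 19.
S6 applies: 19 − 2 = 17.
S7 applies (level before this adjustment is 17 ≥ 14, so +4): 17 + 4 = 21.
S8 applies: 21 − 2 = 19.
Final offense level: 19.
Criminal history: 1 prior point → Category Minimal (0-1).
Level 19 falls in the 19 band.
Grid: Level 19 × Category Minimal = 900-1170 days.

900-1170 days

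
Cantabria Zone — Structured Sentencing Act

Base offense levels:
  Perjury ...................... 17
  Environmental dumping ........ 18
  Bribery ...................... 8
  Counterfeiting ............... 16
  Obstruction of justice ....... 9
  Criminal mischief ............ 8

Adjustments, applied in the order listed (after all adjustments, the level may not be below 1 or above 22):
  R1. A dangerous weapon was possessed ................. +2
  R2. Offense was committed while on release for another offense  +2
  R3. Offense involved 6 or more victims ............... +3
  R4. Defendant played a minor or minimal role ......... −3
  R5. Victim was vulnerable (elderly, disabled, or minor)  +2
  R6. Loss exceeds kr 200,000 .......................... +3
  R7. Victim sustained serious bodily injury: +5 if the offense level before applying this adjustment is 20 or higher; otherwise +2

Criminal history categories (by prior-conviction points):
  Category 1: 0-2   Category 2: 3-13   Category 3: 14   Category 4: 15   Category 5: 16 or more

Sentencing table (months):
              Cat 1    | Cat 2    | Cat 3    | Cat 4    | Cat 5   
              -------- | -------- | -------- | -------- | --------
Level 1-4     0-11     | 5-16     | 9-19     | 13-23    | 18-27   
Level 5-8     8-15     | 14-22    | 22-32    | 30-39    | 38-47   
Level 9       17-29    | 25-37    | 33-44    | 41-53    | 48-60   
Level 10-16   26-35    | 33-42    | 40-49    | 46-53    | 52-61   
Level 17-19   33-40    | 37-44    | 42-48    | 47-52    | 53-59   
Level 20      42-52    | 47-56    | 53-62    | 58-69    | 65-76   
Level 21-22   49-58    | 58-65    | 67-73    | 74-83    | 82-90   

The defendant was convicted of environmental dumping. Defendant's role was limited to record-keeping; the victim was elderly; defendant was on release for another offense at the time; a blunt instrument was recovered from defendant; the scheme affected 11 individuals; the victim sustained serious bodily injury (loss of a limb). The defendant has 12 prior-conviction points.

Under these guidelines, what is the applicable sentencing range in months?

Base offense level for environmental dumping: 18.
R1 applies: 18 + 2 = 20.
R2 applies: 20 + 2 = 22.
R3 applies: 22 + 3 = 25.
R4 applies: 25 − 3 = 22.
R5 applies: 22 + 2 = 24.
R7 applies (level before this adjustment is 24 ≥ 20, so +5): 24 + 5 = 29.
Level 29 exceeds the maximum of 22; capped at 22.
Final offense level: 22.
Criminal history: 12 prior points → Category 2 (3-13).
Level 22 falls in the 21-22 band.
Grid: Level 21-22 × Category 2 = 58-65 months.

58-65 months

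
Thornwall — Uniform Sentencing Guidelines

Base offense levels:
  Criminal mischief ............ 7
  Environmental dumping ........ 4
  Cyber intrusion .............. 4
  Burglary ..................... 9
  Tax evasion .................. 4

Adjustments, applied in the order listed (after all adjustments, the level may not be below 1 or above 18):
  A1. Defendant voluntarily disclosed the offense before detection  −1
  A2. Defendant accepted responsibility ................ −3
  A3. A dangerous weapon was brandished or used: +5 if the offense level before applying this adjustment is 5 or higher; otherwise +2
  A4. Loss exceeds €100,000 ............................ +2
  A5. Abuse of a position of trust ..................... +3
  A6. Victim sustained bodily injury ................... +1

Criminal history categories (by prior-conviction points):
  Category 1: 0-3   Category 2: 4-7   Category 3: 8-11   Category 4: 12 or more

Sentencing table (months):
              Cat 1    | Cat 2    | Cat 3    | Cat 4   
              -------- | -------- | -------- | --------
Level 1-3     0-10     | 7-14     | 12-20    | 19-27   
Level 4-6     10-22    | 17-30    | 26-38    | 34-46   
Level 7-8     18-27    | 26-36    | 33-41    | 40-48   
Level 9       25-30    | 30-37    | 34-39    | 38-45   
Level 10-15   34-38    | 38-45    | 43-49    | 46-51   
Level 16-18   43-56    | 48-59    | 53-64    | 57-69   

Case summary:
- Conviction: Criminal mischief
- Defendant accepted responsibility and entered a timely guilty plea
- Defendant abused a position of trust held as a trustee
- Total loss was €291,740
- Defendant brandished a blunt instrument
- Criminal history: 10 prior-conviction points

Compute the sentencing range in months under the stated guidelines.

43-49 months

Base offense level for criminal mischief: 7.
A2 applies: 7 − 3 = 4.
A3 applies (level before this adjustment is 4 < 5, so +2): 4 + 2 = 6.
A4 applies: 6 + 2 = 8.
A5 applies: 8 + 3 = 11.
A6 does not apply.
Final offense level: 11.
Criminal history: 10 prior points → Category 3 (8-11).
Level 11 falls in the 10-15 band.
Grid: Level 10-15 × Category 3 = 43-49 months.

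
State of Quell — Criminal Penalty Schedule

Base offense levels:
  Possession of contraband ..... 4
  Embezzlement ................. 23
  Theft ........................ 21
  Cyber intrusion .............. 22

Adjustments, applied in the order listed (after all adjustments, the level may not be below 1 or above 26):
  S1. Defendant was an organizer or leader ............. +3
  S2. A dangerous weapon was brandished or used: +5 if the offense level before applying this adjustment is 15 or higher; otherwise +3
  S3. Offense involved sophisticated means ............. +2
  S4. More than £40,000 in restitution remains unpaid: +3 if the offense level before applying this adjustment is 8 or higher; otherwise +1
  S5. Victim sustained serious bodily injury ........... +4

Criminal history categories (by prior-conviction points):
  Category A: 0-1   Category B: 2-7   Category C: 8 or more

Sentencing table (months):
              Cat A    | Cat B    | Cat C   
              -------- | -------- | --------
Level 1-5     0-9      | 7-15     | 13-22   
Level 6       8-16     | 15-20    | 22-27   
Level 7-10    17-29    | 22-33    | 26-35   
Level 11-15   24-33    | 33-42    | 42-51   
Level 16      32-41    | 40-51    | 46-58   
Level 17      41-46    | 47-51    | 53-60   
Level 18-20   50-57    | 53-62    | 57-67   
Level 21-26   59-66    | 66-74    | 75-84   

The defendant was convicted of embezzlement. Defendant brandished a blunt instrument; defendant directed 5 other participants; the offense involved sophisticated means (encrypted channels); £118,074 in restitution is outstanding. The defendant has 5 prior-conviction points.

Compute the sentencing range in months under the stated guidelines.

66-74 months

Base offense level for embezzlement: 23.
S1 applies: 23 + 3 = 26.
S2 applies (level before this adjustment is 26 ≥ 15, so +5): 26 + 5 = 31.
S3 applies: 31 + 2 = 33.
S4 applies (level before this adjustment is 33 ≥ 8, so +3): 33 + 3 = 36.
S5 does not apply.
Level 36 exceeds the maximum of 26; capped at 26.
Final offense level: 26.
Criminal history: 5 prior points → Category B (2-7).
Level 26 falls in the 21-26 band.
Grid: Level 21-26 × Category B = 66-74 months.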